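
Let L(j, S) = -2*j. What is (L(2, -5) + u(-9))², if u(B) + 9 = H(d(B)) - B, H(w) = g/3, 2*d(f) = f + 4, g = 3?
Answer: 9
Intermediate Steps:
d(f) = 2 + f/2 (d(f) = (f + 4)/2 = (4 + f)/2 = 2 + f/2)
H(w) = 1 (H(w) = 3/3 = 3*(⅓) = 1)
u(B) = -8 - B (u(B) = -9 + (1 - B) = -8 - B)
(L(2, -5) + u(-9))² = (-2*2 + (-8 - 1*(-9)))² = (-4 + (-8 + 9))² = (-4 + 1)² = (-3)² = 9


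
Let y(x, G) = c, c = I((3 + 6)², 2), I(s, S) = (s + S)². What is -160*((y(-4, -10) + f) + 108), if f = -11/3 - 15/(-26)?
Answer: -43642000/39 ≈ -1.1190e+6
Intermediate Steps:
I(s, S) = (S + s)²
c = 6889 (c = (2 + (3 + 6)²)² = (2 + 9²)² = (2 + 81)² = 83² = 6889)
y(x, G) = 6889
f = -241/78 (f = -11*⅓ - 15*(-1/26) = -11/3 + 15/26 = -241/78 ≈ -3.0897)
-160*((y(-4, -10) + f) + 108) = -160*((6889 - 241/78) + 108) = -160*(537101/78 + 108) = -160*545525/78 = -43642000/39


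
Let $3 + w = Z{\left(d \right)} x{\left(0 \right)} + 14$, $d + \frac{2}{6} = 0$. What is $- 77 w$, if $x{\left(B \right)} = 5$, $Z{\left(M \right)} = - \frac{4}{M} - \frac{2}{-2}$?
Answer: $-5852$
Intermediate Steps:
$d = - \frac{1}{3}$ ($d = - \frac{1}{3} + 0 = - \frac{1}{3} \approx -0.33333$)
$Z{\left(M \right)} = 1 - \frac{4}{M}$ ($Z{\left(M \right)} = - \frac{4}{M} - -1 = - \frac{4}{M} + 1 = 1 - \frac{4}{M}$)
$w = 76$ ($w = -3 + \left(\frac{-4 - \frac{1}{3}}{- \frac{1}{3}} \cdot 5 + 14\right) = -3 + \left(\left(-3\right) \left(- \frac{13}{3}\right) 5 + 14\right) = -3 + \left(13 \cdot 5 + 14\right) = -3 + \left(65 + 14\right) = -3 + 79 = 76$)
$- 77 w = \left(-77\right) 76 = -5852$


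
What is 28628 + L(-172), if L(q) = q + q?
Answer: 28284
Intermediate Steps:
L(q) = 2*q
28628 + L(-172) = 28628 + 2*(-172) = 28628 - 344 = 28284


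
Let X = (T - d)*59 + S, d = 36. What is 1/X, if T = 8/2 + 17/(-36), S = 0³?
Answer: -36/68971 ≈ -0.00052196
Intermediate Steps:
S = 0
T = 127/36 (T = 8*(½) + 17*(-1/36) = 4 - 17/36 = 127/36 ≈ 3.5278)
X = -68971/36 (X = (127/36 - 1*36)*59 + 0 = (127/36 - 36)*59 + 0 = -1169/36*59 + 0 = -68971/36 + 0 = -68971/36 ≈ -1915.9)
1/X = 1/(-68971/36) = -36/68971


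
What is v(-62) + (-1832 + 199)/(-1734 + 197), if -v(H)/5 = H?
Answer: 478103/1537 ≈ 311.06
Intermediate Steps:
v(H) = -5*H
v(-62) + (-1832 + 199)/(-1734 + 197) = -5*(-62) + (-1832 + 199)/(-1734 + 197) = 310 - 1633/(-1537) = 310 - 1633*(-1/1537) = 310 + 1633/1537 = 478103/1537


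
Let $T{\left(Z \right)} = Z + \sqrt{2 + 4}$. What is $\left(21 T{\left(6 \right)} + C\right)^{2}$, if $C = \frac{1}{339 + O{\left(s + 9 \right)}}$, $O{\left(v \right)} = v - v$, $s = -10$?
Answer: $\frac{2128652191}{114921} + \frac{598010 \sqrt{6}}{113} \approx 31486.0$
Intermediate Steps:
$T{\left(Z \right)} = Z + \sqrt{6}$
$O{\left(v \right)} = 0$
$C = \frac{1}{339}$ ($C = \frac{1}{339 + 0} = \frac{1}{339} \approx 0.0029499$)
$\left(21 T{\left(6 \right)} + C\right)^{2} = \left(21 \left(6 + \sqrt{6}\right) + \frac{1}{339}\right)^{2} = \left(\left(126 + 21 \sqrt{6}\right) + \frac{1}{339}\right)^{2} = \left(\frac{42715}{339} + 21 \sqrt{6}\right)^{2}$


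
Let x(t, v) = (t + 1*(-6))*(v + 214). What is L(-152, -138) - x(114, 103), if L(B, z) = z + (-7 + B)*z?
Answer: -12432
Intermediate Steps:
x(t, v) = (-6 + t)*(214 + v) (x(t, v) = (t - 6)*(214 + v) = (-6 + t)*(214 + v))
L(B, z) = z + z*(-7 + B)
L(-152, -138) - x(114, 103) = -138*(-6 - 152) - (-1284 - 6*103 + 214*114 + 114*103) = -138*(-158) - (-1284 - 618 + 24396 + 11742) = 21804 - 1*34236 = 21804 - 34236 = -12432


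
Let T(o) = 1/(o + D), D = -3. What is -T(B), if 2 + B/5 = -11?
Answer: 1/68 ≈ 0.014706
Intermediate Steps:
B = -65 (B = -10 + 5*(-11) = -10 - 55 = -65)
T(o) = 1/(-3 + o) (T(o) = 1/(o - 3) = 1/(-3 + o))
-T(B) = -1/(-3 - 65) = -1/(-68) = -1*(-1/68) = 1/68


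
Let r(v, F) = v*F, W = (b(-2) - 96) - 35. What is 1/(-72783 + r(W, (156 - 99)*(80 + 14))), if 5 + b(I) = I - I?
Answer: -1/801471 ≈ -1.2477e-6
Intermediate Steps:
b(I) = -5 (b(I) = -5 + (I - I) = -5 + 0 = -5)
W = -136 (W = (-5 - 96) - 35 = -101 - 35 = -136)
r(v, F) = F*v
1/(-72783 + r(W, (156 - 99)*(80 + 14))) = 1/(-72783 + ((156 - 99)*(80 + 14))*(-136)) = 1/(-72783 + (57*94)*(-136)) = 1/(-72783 + 5358*(-136)) = 1/(-72783 - 728688) = 1/(-801471) = -1/801471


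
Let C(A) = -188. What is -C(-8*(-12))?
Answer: 188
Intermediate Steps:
-C(-8*(-12)) = -1*(-188) = 188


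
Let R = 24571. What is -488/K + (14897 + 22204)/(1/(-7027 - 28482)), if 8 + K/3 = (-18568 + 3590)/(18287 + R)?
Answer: -235713994591905/178921 ≈ -1.3174e+9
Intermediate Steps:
K = -178921/7143 (K = -24 + 3*((-18568 + 3590)/(18287 + 24571)) = -24 + 3*(-14978/42858) = -24 + 3*(-14978*1/42858) = -24 + 3*(-7489/21429) = -24 - 7489/7143 = -178921/7143 ≈ -25.048)
-488/K + (14897 + 22204)/(1/(-7027 - 28482)) = -488/(-178921/7143) + (14897 + 22204)/(1/(-7027 - 28482)) = -488*(-7143/178921) + 37101/(1/(-35509)) = 3485784/178921 + 37101/(-1/35509) = 3485784/178921 + 37101*(-35509) = 3485784/178921 - 1317419409 = -235713994591905/178921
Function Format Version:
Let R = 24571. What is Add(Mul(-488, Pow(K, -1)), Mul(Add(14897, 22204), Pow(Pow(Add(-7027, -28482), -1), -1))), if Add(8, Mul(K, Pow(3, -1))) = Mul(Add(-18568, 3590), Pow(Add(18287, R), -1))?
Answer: Rational(-235713994591905, 178921) ≈ -1.3174e+9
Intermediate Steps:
K = Rational(-178921, 7143) (K = Add(-24, Mul(3, Mul(Add(-18568, 3590), Pow(Add(18287, 24571), -1)))) = Add(-24, Mul(3, Mul(-14978, Pow(42858, -1)))) = Add(-24, Mul(3, Mul(-14978, Rational(1, 42858)))) = Add(-24, Mul(3, Rational(-7489, 21429))) = Add(-24, Rational(-7489, 7143)) = Rational(-178921, 7143) ≈ -25.048)
Add(Mul(-488, Pow(K, -1)), Mul(Add(14897, 22204), Pow(Pow(Add(-7027, -28482), -1), -1))) = Add(Mul(-488, Pow(Rational(-178921, 7143), -1)), Mul(Add(14897, 22204), Pow(Pow(Add(-7027, -28482), -1), -1))) = Add(Mul(-488, Rational(-7143, 178921)), Mul(37101, Pow(Pow(-35509, -1), -1))) = Add(Rational(3485784, 178921), Mul(37101, Pow(Rational(-1, 35509), -1))) = Add(Rational(3485784, 178921), Mul(37101, -35509)) = Add(Rational(3485784, 178921), -1317419409) = Rational(-235713994591905, 178921)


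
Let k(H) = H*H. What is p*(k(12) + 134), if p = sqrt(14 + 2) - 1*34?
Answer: -8340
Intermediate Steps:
k(H) = H**2
p = -30 (p = sqrt(16) - 34 = 4 - 34 = -30)
p*(k(12) + 134) = -30*(12**2 + 134) = -30*(144 + 134) = -30*278 = -8340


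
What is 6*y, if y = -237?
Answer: -1422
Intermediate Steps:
6*y = 6*(-237) = -1422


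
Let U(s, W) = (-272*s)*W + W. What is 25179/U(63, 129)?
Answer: -8393/736805 ≈ -0.011391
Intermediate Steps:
U(s, W) = W - 272*W*s (U(s, W) = -272*W*s + W = W - 272*W*s)
25179/U(63, 129) = 25179/((129*(1 - 272*63))) = 25179/((129*(1 - 17136))) = 25179/((129*(-17135))) = 25179/(-2210415) = 25179*(-1/2210415) = -8393/736805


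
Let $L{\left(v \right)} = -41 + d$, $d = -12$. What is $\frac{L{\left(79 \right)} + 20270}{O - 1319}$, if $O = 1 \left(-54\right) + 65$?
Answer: $- \frac{6739}{436} \approx -15.456$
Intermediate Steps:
$O = 11$ ($O = -54 + 65 = 11$)
$L{\left(v \right)} = -53$ ($L{\left(v \right)} = -41 - 12 = -53$)
$\frac{L{\left(79 \right)} + 20270}{O - 1319} = \frac{-53 + 20270}{11 - 1319} = \frac{20217}{-1308} = 20217 \left(- \frac{1}{1308}\right) = - \frac{6739}{436}$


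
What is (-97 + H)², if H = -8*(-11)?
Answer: 81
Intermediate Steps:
H = 88
(-97 + H)² = (-97 + 88)² = (-9)² = 81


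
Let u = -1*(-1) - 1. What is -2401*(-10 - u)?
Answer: 24010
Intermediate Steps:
u = 0 (u = 1 - 1 = 0)
-2401*(-10 - u) = -2401*(-10 - 1*0) = -2401*(-10 + 0) = -2401*(-10) = 24010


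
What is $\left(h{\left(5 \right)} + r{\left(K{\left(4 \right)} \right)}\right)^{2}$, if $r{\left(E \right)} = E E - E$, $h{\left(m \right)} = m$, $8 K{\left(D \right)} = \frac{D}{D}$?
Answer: $\frac{97969}{4096} \approx 23.918$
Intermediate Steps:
$K{\left(D \right)} = \frac{1}{8}$ ($K{\left(D \right)} = \frac{D \frac{1}{D}}{8} = \frac{1}{8} \cdot 1 = \frac{1}{8}$)
$r{\left(E \right)} = E^{2} - E$
$\left(h{\left(5 \right)} + r{\left(K{\left(4 \right)} \right)}\right)^{2} = \left(5 + \frac{-1 + \frac{1}{8}}{8}\right)^{2} = \left(5 + \frac{1}{8} \left(- \frac{7}{8}\right)\right)^{2} = \left(5 - \frac{7}{64}\right)^{2} = \left(\frac{313}{64}\right)^{2} = \frac{97969}{4096}$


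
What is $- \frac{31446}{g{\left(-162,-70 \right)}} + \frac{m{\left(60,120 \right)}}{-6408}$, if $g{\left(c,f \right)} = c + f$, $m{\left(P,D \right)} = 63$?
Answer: $\frac{2798491}{20648} \approx 135.53$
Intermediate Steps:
$- \frac{31446}{g{\left(-162,-70 \right)}} + \frac{m{\left(60,120 \right)}}{-6408} = - \frac{31446}{-162 - 70} + \frac{63}{-6408} = - \frac{31446}{-232} + 63 \left(- \frac{1}{6408}\right) = \left(-31446\right) \left(- \frac{1}{232}\right) - \frac{7}{712} = \frac{15723}{116} - \frac{7}{712} = \frac{2798491}{20648}$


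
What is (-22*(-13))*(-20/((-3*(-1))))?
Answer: -5720/3 ≈ -1906.7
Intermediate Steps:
(-22*(-13))*(-20/((-3*(-1)))) = 286*(-20/3) = -5720/3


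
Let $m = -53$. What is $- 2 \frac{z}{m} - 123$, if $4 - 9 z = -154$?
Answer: $- \frac{58355}{477} \approx -122.34$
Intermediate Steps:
$z = \frac{158}{9}$ ($z = \frac{4}{9} - - \frac{154}{9} = \frac{4}{9} + \frac{154}{9} = \frac{158}{9} \approx 17.556$)
$- 2 \frac{z}{m} - 123 = - 2 \frac{158}{9 \left(-53\right)} - 123 = - 2 \cdot \frac{158}{9} \left(- \frac{1}{53}\right) - 123 = \left(-2\right) \left(- \frac{158}{477}\right) - 123 = \frac{316}{477} - 123 = - \frac{58355}{477}$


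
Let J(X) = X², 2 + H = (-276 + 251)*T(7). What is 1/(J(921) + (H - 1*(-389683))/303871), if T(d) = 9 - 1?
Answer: 303871/257756230392 ≈ 1.1789e-6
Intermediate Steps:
T(d) = 8
H = -202 (H = -2 + (-276 + 251)*8 = -2 - 25*8 = -2 - 200 = -202)
1/(J(921) + (H - 1*(-389683))/303871) = 1/(921² + (-202 - 1*(-389683))/303871) = 1/(848241 + (-202 + 389683)*(1/303871)) = 1/(848241 + 389481*(1/303871)) = 1/(848241 + 389481/303871) = 1/(257756230392/303871) = 303871/257756230392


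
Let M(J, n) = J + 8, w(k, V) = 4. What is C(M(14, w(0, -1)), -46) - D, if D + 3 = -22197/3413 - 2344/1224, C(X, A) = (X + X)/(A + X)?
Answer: 10010741/1044378 ≈ 9.5854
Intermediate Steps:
M(J, n) = 8 + J
C(X, A) = 2*X/(A + X) (C(X, A) = (2*X)/(A + X) = 2*X/(A + X))
D = -5962717/522189 (D = -3 + (-22197/3413 - 2344/1224) = -3 + (-22197*1/3413 - 2344*1/1224) = -3 + (-22197/3413 - 293/153) = -3 - 4396150/522189 = -5962717/522189 ≈ -11.419)
C(M(14, w(0, -1)), -46) - D = 2*(8 + 14)/(-46 + (8 + 14)) - 1*(-5962717/522189) = 2*22/(-46 + 22) + 5962717/522189 = 2*22/(-24) + 5962717/522189 = 2*22*(-1/24) + 5962717/522189 = -11/6 + 5962717/522189 = 10010741/1044378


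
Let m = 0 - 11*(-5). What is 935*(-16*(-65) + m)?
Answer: 1023825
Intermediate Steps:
m = 55 (m = 0 + 55 = 55)
935*(-16*(-65) + m) = 935*(-16*(-65) + 55) = 935*(1040 + 55) = 935*1095 = 1023825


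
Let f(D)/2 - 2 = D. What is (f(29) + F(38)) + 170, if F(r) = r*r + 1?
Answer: 1677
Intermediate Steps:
f(D) = 4 + 2*D
F(r) = 1 + r² (F(r) = r² + 1 = 1 + r²)
(f(29) + F(38)) + 170 = ((4 + 2*29) + (1 + 38²)) + 170 = ((4 + 58) + (1 + 1444)) + 170 = (62 + 1445) + 170 = 1507 + 170 = 1677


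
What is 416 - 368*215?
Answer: -78704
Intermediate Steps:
416 - 368*215 = 416 - 79120 = -78704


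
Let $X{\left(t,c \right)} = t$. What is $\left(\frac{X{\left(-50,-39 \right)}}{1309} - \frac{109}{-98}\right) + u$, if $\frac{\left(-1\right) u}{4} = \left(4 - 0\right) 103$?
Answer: $- \frac{30181565}{18326} \approx -1646.9$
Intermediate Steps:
$u = -1648$ ($u = - 4 \left(4 - 0\right) 103 = - 4 \left(4 + 0\right) 103 = - 4 \cdot 4 \cdot 103 = \left(-4\right) 412 = -1648$)
$\left(\frac{X{\left(-50,-39 \right)}}{1309} - \frac{109}{-98}\right) + u = \left(- \frac{50}{1309} - \frac{109}{-98}\right) - 1648 = \left(\left(-50\right) \frac{1}{1309} - - \frac{109}{98}\right) - 1648 = \left(- \frac{50}{1309} + \frac{109}{98}\right) - 1648 = \frac{19683}{18326} - 1648 = - \frac{30181565}{18326}$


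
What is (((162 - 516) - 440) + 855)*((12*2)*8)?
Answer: 11712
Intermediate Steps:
(((162 - 516) - 440) + 855)*((12*2)*8) = ((-354 - 440) + 855)*(24*8) = (-794 + 855)*192 = 61*192 = 11712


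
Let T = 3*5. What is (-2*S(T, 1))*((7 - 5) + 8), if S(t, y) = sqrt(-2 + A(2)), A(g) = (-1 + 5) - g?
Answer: 0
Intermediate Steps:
A(g) = 4 - g
T = 15
S(t, y) = 0 (S(t, y) = sqrt(-2 + (4 - 1*2)) = sqrt(-2 + (4 - 2)) = sqrt(-2 + 2) = sqrt(0) = 0)
(-2*S(T, 1))*((7 - 5) + 8) = (-2*0)*((7 - 5) + 8) = 0*(2 + 8) = 0*10 = 0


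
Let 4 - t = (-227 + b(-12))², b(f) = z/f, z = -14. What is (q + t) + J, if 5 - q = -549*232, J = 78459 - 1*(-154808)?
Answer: 11147159/36 ≈ 3.0964e+5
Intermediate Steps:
J = 233267 (J = 78459 + 154808 = 233267)
b(f) = -14/f
q = 127373 (q = 5 - (-549)*232 = 5 - 1*(-127368) = 5 + 127368 = 127373)
t = -1835881/36 (t = 4 - (-227 - 14/(-12))² = 4 - (-227 - 14*(-1/12))² = 4 - (-227 + 7/6)² = 4 - (-1355/6)² = 4 - 1*1836025/36 = 4 - 1836025/36 = -1835881/36 ≈ -50997.)
(q + t) + J = (127373 - 1835881/36) + 233267 = 2749547/36 + 233267 = 11147159/36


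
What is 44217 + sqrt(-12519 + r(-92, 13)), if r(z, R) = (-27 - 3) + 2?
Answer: 44217 + I*sqrt(12547) ≈ 44217.0 + 112.01*I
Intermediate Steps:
r(z, R) = -28 (r(z, R) = -30 + 2 = -28)
44217 + sqrt(-12519 + r(-92, 13)) = 44217 + sqrt(-12519 - 28) = 44217 + sqrt(-12547) = 44217 + I*sqrt(12547)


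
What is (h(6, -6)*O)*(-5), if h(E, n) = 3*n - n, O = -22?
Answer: -1320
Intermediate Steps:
h(E, n) = 2*n
(h(6, -6)*O)*(-5) = ((2*(-6))*(-22))*(-5) = -12*(-22)*(-5) = 264*(-5) = -1320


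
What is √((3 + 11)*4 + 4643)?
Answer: √4699 ≈ 68.549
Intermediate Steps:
√((3 + 11)*4 + 4643) = √(14*4 + 4643) = √(56 + 4643) = √4699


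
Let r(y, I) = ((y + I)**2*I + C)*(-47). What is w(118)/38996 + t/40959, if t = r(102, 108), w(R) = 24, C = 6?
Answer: -17742534568/3246417 ≈ -5465.3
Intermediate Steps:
r(y, I) = -282 - 47*I*(I + y)**2 (r(y, I) = ((y + I)**2*I + 6)*(-47) = ((I + y)**2*I + 6)*(-47) = (I*(I + y)**2 + 6)*(-47) = (6 + I*(I + y)**2)*(-47) = -282 - 47*I*(I + y)**2)
t = -223851882 (t = -282 - 47*108*(108 + 102)**2 = -282 - 47*108*210**2 = -282 - 47*108*44100 = -282 - 223851600 = -223851882)
w(118)/38996 + t/40959 = 24/38996 - 223851882/40959 = 24*(1/38996) - 223851882*1/40959 = 6/9749 - 1819934/333 = -17742534568/3246417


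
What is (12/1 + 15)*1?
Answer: 27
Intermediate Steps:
(12/1 + 15)*1 = (12*1 + 15)*1 = (12 + 15)*1 = 27*1 = 27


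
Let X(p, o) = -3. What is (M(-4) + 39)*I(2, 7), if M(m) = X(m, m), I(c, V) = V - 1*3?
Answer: 144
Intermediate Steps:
I(c, V) = -3 + V (I(c, V) = V - 3 = -3 + V)
M(m) = -3
(M(-4) + 39)*I(2, 7) = (-3 + 39)*(-3 + 7) = 36*4 = 144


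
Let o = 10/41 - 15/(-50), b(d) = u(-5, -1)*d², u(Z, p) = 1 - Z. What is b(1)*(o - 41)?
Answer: -49761/205 ≈ -242.74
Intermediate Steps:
b(d) = 6*d² (b(d) = (1 - 1*(-5))*d² = (1 + 5)*d² = 6*d²)
o = 223/410 (o = 10*(1/41) - 15*(-1/50) = 10/41 + 3/10 = 223/410 ≈ 0.54390)
b(1)*(o - 41) = (6*1²)*(223/410 - 41) = (6*1)*(-16587/410) = 6*(-16587/410) = -49761/205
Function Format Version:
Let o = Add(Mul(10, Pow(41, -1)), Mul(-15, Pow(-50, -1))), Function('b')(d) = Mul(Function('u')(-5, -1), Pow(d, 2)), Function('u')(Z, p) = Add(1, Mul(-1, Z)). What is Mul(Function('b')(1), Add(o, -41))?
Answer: Rational(-49761, 205) ≈ -242.74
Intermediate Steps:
Function('b')(d) = Mul(6, Pow(d, 2)) (Function('b')(d) = Mul(Add(1, Mul(-1, -5)), Pow(d, 2)) = Mul(Add(1, 5), Pow(d, 2)) = Mul(6, Pow(d, 2)))
o = Rational(223, 410) (o = Add(Mul(10, Rational(1, 41)), Mul(-15, Rational(-1, 50))) = Add(Rational(10, 41), Rational(3, 10)) = Rational(223, 410) ≈ 0.54390)
Mul(Function('b')(1), Add(o, -41)) = Mul(Mul(6, Pow(1, 2)), Add(Rational(223, 410), -41)) = Mul(Mul(6, 1), Rational(-16587, 410)) = Mul(6, Rational(-16587, 410)) = Rational(-49761, 205)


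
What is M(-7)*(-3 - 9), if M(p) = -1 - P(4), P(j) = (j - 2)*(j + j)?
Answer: 204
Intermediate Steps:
P(j) = 2*j*(-2 + j) (P(j) = (-2 + j)*(2*j) = 2*j*(-2 + j))
M(p) = -17 (M(p) = -1 - 2*4*(-2 + 4) = -1 - 2*4*2 = -1 - 1*16 = -1 - 16 = -17)
M(-7)*(-3 - 9) = -17*(-3 - 9) = -17*(-12) = 204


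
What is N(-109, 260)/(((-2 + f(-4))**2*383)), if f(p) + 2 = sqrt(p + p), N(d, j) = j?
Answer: 65/(383*(2 - I*sqrt(2))**2) ≈ 0.0094285 + 0.026668*I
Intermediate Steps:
f(p) = -2 + sqrt(2)*sqrt(p) (f(p) = -2 + sqrt(p + p) = -2 + sqrt(2*p) = -2 + sqrt(2)*sqrt(p))
N(-109, 260)/(((-2 + f(-4))**2*383)) = 260/(((-2 + (-2 + sqrt(2)*sqrt(-4)))**2*383)) = 260/(((-2 + (-2 + sqrt(2)*(2*I)))**2*383)) = 260/(((-2 + (-2 + 2*I*sqrt(2)))**2*383)) = 260/(((-4 + 2*I*sqrt(2))**2*383)) = 260/((383*(-4 + 2*I*sqrt(2))**2)) = 260*(1/(383*(-4 + 2*I*sqrt(2))**2)) = 260/(383*(-4 + 2*I*sqrt(2))**2)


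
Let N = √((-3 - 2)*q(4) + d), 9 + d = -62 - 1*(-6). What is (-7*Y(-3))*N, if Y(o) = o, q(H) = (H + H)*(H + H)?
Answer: 21*I*√385 ≈ 412.05*I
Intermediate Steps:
q(H) = 4*H² (q(H) = (2*H)*(2*H) = 4*H²)
d = -65 (d = -9 + (-62 - 1*(-6)) = -9 + (-62 + 6) = -9 - 56 = -65)
N = I*√385 (N = √((-3 - 2)*(4*4²) - 65) = √(-20*16 - 65) = √(-5*64 - 65) = √(-320 - 65) = √(-385) = I*√385 ≈ 19.621*I)
(-7*Y(-3))*N = (-7*(-3))*(I*√385) = 21*(I*√385) = 21*I*√385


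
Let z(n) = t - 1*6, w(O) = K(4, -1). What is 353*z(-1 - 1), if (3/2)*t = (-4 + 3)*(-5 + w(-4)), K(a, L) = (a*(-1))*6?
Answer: 14120/3 ≈ 4706.7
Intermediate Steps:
K(a, L) = -6*a (K(a, L) = -a*6 = -6*a)
w(O) = -24 (w(O) = -6*4 = -24)
t = 58/3 (t = 2*((-4 + 3)*(-5 - 24))/3 = 2*(-1*(-29))/3 = (⅔)*29 = 58/3 ≈ 19.333)
z(n) = 40/3 (z(n) = 58/3 - 1*6 = 58/3 - 6 = 40/3)
353*z(-1 - 1) = 353*(40/3) = 14120/3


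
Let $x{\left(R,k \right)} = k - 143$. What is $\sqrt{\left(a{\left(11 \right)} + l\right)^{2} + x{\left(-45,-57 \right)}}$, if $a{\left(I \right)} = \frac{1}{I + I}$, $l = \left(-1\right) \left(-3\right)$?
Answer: $\frac{i \sqrt{92311}}{22} \approx 13.81 i$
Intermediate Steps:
$x{\left(R,k \right)} = -143 + k$
$l = 3$
$a{\left(I \right)} = \frac{1}{2 I}$
$\sqrt{\left(a{\left(11 \right)} + l\right)^{2} + x{\left(-45,-57 \right)}} = \sqrt{\left(\frac{1}{2 \cdot 11} + 3\right)^{2} - 200} = \sqrt{\left(\frac{1}{2} \cdot \frac{1}{11} + 3\right)^{2} - 200} = \sqrt{\left(\frac{1}{22} + 3\right)^{2} - 200} = \sqrt{\left(\frac{67}{22}\right)^{2} - 200} = \sqrt{\frac{4489}{484} - 200} = \sqrt{- \frac{92311}{484}} = \frac{i \sqrt{92311}}{22}$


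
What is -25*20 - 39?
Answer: -539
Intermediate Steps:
-25*20 - 39 = -500 - 39 = -539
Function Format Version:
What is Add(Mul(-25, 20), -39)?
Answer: -539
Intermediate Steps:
Add(Mul(-25, 20), -39) = Add(-500, -39) = -539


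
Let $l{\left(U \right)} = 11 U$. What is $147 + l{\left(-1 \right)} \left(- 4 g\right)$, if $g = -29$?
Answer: $-1129$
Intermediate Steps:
$147 + l{\left(-1 \right)} \left(- 4 g\right) = 147 + 11 \left(-1\right) \left(\left(-4\right) \left(-29\right)\right) = 147 - 1276 = -1129$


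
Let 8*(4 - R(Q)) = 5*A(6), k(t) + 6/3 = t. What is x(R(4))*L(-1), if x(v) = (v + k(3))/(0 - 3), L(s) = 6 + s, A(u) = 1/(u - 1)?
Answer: -65/8 ≈ -8.1250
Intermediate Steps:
A(u) = 1/(-1 + u)
k(t) = -2 + t
R(Q) = 31/8 (R(Q) = 4 - 5/(8*(-1 + 6)) = 4 - 5/(8*5) = 4 - ⅛*1 = 4 - ⅛ = 31/8)
x(v) = -⅓ - v/3 (x(v) = (v + (-2 + 3))/(0 - 3) = (v + 1)/(-3) = (1 + v)*(-⅓) = -⅓ - v/3)
x(R(4))*L(-1) = (-⅓ - ⅓*31/8)*(6 - 1) = (-⅓ - 31/24)*5 = -13/8*5 = -65/8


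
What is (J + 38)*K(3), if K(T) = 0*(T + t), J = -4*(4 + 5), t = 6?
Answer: 0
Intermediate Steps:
J = -36 (J = -4*9 = -36)
K(T) = 0 (K(T) = 0*(T + 6) = 0*(6 + T) = 0)
(J + 38)*K(3) = (-36 + 38)*0 = 2*0 = 0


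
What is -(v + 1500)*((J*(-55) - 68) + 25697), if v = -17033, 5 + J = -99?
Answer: 486944017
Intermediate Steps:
J = -104 (J = -5 - 99 = -104)
-(v + 1500)*((J*(-55) - 68) + 25697) = -(-17033 + 1500)*((-104*(-55) - 68) + 25697) = -(-15533)*((5720 - 68) + 25697) = -(-15533)*(5652 + 25697) = -(-15533)*31349 = -1*(-486944017) = 486944017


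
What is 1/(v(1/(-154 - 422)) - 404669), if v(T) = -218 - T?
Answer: -576/233214911 ≈ -2.4698e-6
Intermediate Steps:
1/(v(1/(-154 - 422)) - 404669) = 1/((-218 - 1/(-154 - 422)) - 404669) = 1/((-218 - 1/(-576)) - 404669) = 1/((-218 - 1*(-1/576)) - 404669) = 1/((-218 + 1/576) - 404669) = 1/(-125567/576 - 404669) = 1/(-233214911/576) = -576/233214911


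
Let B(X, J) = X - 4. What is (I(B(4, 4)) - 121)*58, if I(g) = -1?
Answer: -7076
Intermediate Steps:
B(X, J) = -4 + X
(I(B(4, 4)) - 121)*58 = (-1 - 121)*58 = -122*58 = -7076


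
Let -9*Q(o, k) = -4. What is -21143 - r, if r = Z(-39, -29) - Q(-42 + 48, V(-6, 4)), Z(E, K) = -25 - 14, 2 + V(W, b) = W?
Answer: -189932/9 ≈ -21104.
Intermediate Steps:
V(W, b) = -2 + W
Z(E, K) = -39
Q(o, k) = 4/9 (Q(o, k) = -⅑*(-4) = 4/9)
r = -355/9 (r = -39 - 1*4/9 = -39 - 4/9 = -355/9 ≈ -39.444)
-21143 - r = -21143 - 1*(-355/9) = -21143 + 355/9 = -189932/9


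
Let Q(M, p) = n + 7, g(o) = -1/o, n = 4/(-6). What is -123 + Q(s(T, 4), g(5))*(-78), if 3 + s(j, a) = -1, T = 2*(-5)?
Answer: -617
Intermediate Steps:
n = -2/3 (n = 4*(-1/6) = -2/3 ≈ -0.66667)
T = -10
s(j, a) = -4 (s(j, a) = -3 - 1 = -4)
Q(M, p) = 19/3 (Q(M, p) = -2/3 + 7 = 19/3)
-123 + Q(s(T, 4), g(5))*(-78) = -123 + (19/3)*(-78) = -123 - 494 = -617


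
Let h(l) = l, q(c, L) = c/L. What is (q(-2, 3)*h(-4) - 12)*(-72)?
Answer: 672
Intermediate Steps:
(q(-2, 3)*h(-4) - 12)*(-72) = (-2/3*(-4) - 12)*(-72) = (8/3 - 12)*(-72) = -28/3*(-72) = 672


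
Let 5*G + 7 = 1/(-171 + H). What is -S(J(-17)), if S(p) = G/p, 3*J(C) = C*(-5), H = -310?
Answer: 10104/204425 ≈ 0.049426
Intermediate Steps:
G = -3368/2405 (G = -7/5 + 1/(5*(-171 - 310)) = -7/5 + (⅕)/(-481) = -7/5 + (⅕)*(-1/481) = -7/5 - 1/2405 = -3368/2405 ≈ -1.4004)
J(C) = -5*C/3 (J(C) = (C*(-5))/3 = (-5*C)/3 = -5*C/3)
S(p) = -3368/(2405*p)
-S(J(-17)) = -(-3368)/(2405*((-5/3*(-17)))) = -(-3368)/(2405*85/3) = -(-3368)*3/(2405*85) = -1*(-10104/204425) = 10104/204425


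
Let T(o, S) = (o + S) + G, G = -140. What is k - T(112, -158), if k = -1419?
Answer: -1233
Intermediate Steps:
T(o, S) = -140 + S + o (T(o, S) = (o + S) - 140 = (S + o) - 140 = -140 + S + o)
k - T(112, -158) = -1419 - (-140 - 158 + 112) = -1419 - 1*(-186) = -1419 + 186 = -1233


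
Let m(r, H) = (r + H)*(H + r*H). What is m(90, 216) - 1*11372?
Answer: 6003364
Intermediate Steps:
m(r, H) = (H + r)*(H + H*r)
m(90, 216) - 1*11372 = 216*(216 + 90 + 90² + 216*90) - 1*11372 = 216*(216 + 90 + 8100 + 19440) - 11372 = 216*27846 - 11372 = 6014736 - 11372 = 6003364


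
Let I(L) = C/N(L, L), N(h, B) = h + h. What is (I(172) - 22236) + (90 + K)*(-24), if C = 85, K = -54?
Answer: -7946315/344 ≈ -23100.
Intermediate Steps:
N(h, B) = 2*h
I(L) = 85/(2*L) (I(L) = 85/((2*L)) = 85*(1/(2*L)) = 85/(2*L))
(I(172) - 22236) + (90 + K)*(-24) = ((85/2)/172 - 22236) + (90 - 54)*(-24) = ((85/2)*(1/172) - 22236) + 36*(-24) = (85/344 - 22236) - 864 = -7649099/344 - 864 = -7946315/344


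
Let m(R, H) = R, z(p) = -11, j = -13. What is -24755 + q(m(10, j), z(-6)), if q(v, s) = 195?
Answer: -24560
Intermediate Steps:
-24755 + q(m(10, j), z(-6)) = -24755 + 195 = -24560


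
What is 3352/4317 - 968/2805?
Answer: 158288/366945 ≈ 0.43137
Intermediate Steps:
3352/4317 - 968/2805 = 3352*(1/4317) - 968*1/2805 = 3352/4317 - 88/255 = 158288/366945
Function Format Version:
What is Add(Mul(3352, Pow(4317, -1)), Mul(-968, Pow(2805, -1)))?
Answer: Rational(158288, 366945) ≈ 0.43137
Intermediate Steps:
Add(Mul(3352, Pow(4317, -1)), Mul(-968, Pow(2805, -1))) = Add(Mul(3352, Rational(1, 4317)), Mul(-968, Rational(1, 2805))) = Add(Rational(3352, 4317), Rational(-88, 255)) = Rational(158288, 366945)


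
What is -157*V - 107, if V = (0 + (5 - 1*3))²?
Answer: -735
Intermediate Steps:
V = 4 (V = (0 + (5 - 3))² = (0 + 2)² = 2² = 4)
-157*V - 107 = -157*4 - 107 = -628 - 107 = -735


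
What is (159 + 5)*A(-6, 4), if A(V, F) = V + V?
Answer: -1968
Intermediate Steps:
A(V, F) = 2*V
(159 + 5)*A(-6, 4) = (159 + 5)*(2*(-6)) = 164*(-12) = -1968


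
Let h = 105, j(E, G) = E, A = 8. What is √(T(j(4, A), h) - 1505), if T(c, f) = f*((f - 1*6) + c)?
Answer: 7*√190 ≈ 96.488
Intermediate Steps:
T(c, f) = f*(-6 + c + f) (T(c, f) = f*((f - 6) + c) = f*((-6 + f) + c) = f*(-6 + c + f))
√(T(j(4, A), h) - 1505) = √(105*(-6 + 4 + 105) - 1505) = √(105*103 - 1505) = √(10815 - 1505) = √9310 = 7*√190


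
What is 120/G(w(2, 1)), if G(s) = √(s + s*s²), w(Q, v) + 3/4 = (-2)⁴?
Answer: 960*√227957/227957 ≈ 2.0107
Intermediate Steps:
w(Q, v) = 61/4 (w(Q, v) = -¾ + (-2)⁴ = -¾ + 16 = 61/4)
G(s) = √(s + s³)
120/G(w(2, 1)) = 120/(√(61/4 + (61/4)³)) = 120/(√(61/4 + 226981/64)) = 120/(√(227957/64)) = 120/((√227957/8)) = 120*(8*√227957/227957) = 960*√227957/227957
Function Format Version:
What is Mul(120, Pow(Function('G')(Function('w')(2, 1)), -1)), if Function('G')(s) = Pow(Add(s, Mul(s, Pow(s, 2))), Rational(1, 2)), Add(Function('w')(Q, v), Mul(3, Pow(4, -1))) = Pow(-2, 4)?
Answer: Mul(Rational(960, 227957), Pow(227957, Rational(1, 2))) ≈ 2.0107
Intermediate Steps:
Function('w')(Q, v) = Rational(61, 4) (Function('w')(Q, v) = Add(Rational(-3, 4), Pow(-2, 4)) = Add(Rational(-3, 4), 16) = Rational(61, 4))
Function('G')(s) = Pow(Add(s, Pow(s, 3)), Rational(1, 2))
Mul(120, Pow(Function('G')(Function('w')(2, 1)), -1)) = Mul(120, Pow(Pow(Add(Rational(61, 4), Pow(Rational(61, 4), 3)), Rational(1, 2)), -1)) = Mul(120, Pow(Pow(Add(Rational(61, 4), Rational(226981, 64)), Rational(1, 2)), -1)) = Mul(120, Pow(Pow(Rational(227957, 64), Rational(1, 2)), -1)) = Mul(120, Pow(Mul(Rational(1, 8), Pow(227957, Rational(1, 2))), -1)) = Mul(120, Mul(Rational(8, 227957), Pow(227957, Rational(1, 2)))) = Mul(Rational(960, 227957), Pow(227957, Rational(1, 2)))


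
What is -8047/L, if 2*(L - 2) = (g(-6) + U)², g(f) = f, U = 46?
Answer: -8047/802 ≈ -10.034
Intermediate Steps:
L = 802 (L = 2 + (-6 + 46)²/2 = 2 + (½)*40² = 2 + (½)*1600 = 2 + 800 = 802)
-8047/L = -8047/802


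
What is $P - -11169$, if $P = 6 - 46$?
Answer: $11129$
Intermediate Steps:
$P = -40$ ($P = 6 - 46 = -40$)
$P - -11169 = -40 - -11169 = -40 + 11169 = 11129$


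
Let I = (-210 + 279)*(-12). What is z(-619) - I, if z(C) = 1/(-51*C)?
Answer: 26139133/31569 ≈ 828.00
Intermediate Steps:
z(C) = -1/(51*C)
I = -828 (I = 69*(-12) = -828)
z(-619) - I = -1/51/(-619) - 1*(-828) = -1/51*(-1/619) + 828 = 1/31569 + 828 = 26139133/31569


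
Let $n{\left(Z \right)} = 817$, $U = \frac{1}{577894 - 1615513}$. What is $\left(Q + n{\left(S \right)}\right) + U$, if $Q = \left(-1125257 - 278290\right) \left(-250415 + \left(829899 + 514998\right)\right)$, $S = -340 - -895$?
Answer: $- \frac{1593945614267681104}{1037619} \approx -1.5362 \cdot 10^{12}$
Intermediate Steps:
$S = 555$ ($S = -340 + 895 = 555$)
$U = - \frac{1}{1037619}$ ($U = \frac{1}{-1037619} = - \frac{1}{1037619} \approx -9.6374 \cdot 10^{-7}$)
$Q = -1536156927654$ ($Q = - 1403547 \left(-250415 + 1344897\right) = \left(-1403547\right) 1094482 = -1536156927654$)
$\left(Q + n{\left(S \right)}\right) + U = \left(-1536156927654 + 817\right) - \frac{1}{1037619} = -1536156926837 - \frac{1}{1037619} = - \frac{1593945614267681104}{1037619}$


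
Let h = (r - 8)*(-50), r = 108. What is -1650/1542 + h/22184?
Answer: -923200/712661 ≈ -1.2954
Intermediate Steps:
h = -5000 (h = (108 - 8)*(-50) = 100*(-50) = -5000)
-1650/1542 + h/22184 = -1650/1542 - 5000/22184 = -1650*1/1542 - 5000*1/22184 = -275/257 - 625/2773 = -923200/712661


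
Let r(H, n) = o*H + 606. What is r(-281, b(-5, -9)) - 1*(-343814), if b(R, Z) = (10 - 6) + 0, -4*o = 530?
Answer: 763305/2 ≈ 3.8165e+5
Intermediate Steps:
o = -265/2 (o = -¼*530 = -265/2 ≈ -132.50)
b(R, Z) = 4 (b(R, Z) = 4 + 0 = 4)
r(H, n) = 606 - 265*H/2 (r(H, n) = -265*H/2 + 606 = 606 - 265*H/2)
r(-281, b(-5, -9)) - 1*(-343814) = (606 - 265/2*(-281)) - 1*(-343814) = (606 + 74465/2) + 343814 = 75677/2 + 343814 = 763305/2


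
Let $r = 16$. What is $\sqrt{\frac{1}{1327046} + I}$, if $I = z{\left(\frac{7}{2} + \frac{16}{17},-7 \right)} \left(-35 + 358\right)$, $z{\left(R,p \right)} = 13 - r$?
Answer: $\frac{i \sqrt{1706458501119358}}{1327046} \approx 31.129 i$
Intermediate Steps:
$z{\left(R,p \right)} = -3$ ($z{\left(R,p \right)} = 13 - 16 = -3$)
$I = -969$ ($I = - 3 \left(-35 + 358\right) = \left(-3\right) 323 = -969$)
$\sqrt{\frac{1}{1327046} + I} = \sqrt{\frac{1}{1327046} - 969} = \sqrt{- \frac{1285907573}{1327046}} = \frac{i \sqrt{1706458501119358}}{1327046}$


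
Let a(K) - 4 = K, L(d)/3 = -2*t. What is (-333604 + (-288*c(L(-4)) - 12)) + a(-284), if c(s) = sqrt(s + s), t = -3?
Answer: -335624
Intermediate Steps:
L(d) = 18 (L(d) = 3*(-2*(-3)) = 3*6 = 18)
a(K) = 4 + K
c(s) = sqrt(2)*sqrt(s) (c(s) = sqrt(2*s) = sqrt(2)*sqrt(s))
(-333604 + (-288*c(L(-4)) - 12)) + a(-284) = (-333604 + (-288*sqrt(2)*sqrt(18) - 12)) + (4 - 284) = (-333604 + (-288*sqrt(2)*3*sqrt(2) - 12)) - 280 = (-333604 + (-288*6 - 12)) - 280 = (-333604 + (-1728 - 12)) - 280 = (-333604 - 1740) - 280 = -335344 - 280 = -335624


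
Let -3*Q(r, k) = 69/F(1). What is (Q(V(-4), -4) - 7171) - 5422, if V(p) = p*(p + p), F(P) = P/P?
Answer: -12616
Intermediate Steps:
F(P) = 1
V(p) = 2*p² (V(p) = p*(2*p) = 2*p²)
Q(r, k) = -23 (Q(r, k) = -23/1 = -23)
(Q(V(-4), -4) - 7171) - 5422 = (-23 - 7171) - 5422 = -7194 - 5422 = -12616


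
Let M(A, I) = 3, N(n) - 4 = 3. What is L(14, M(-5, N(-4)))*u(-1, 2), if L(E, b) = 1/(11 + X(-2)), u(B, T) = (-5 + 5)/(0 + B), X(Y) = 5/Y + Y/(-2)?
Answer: 0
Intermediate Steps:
N(n) = 7 (N(n) = 4 + 3 = 7)
X(Y) = 5/Y - Y/2 (X(Y) = 5/Y + Y*(-½) = 5/Y - Y/2)
u(B, T) = 0 (u(B, T) = 0/B = 0)
L(E, b) = 2/19 (L(E, b) = 1/(11 + (5/(-2) - ½*(-2))) = 1/(11 + (5*(-½) + 1)) = 1/(11 + (-5/2 + 1)) = 1/(11 - 3/2) = 1/(19/2) = 2/19)
L(14, M(-5, N(-4)))*u(-1, 2) = (2/19)*0 = 0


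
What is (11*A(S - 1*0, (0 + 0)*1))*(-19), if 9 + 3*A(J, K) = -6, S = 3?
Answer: 1045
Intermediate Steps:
A(J, K) = -5 (A(J, K) = -3 + (⅓)*(-6) = -3 - 2 = -5)
(11*A(S - 1*0, (0 + 0)*1))*(-19) = (11*(-5))*(-19) = -55*(-19) = 1045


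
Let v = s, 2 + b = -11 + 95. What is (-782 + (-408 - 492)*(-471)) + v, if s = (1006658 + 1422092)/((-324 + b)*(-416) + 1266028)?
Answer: 11565555987/27334 ≈ 4.2312e+5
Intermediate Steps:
b = 82 (b = -2 + (-11 + 95) = -2 + 84 = 82)
s = 48575/27334 (s = (1006658 + 1422092)/((-324 + 82)*(-416) + 1266028) = 2428750/(-242*(-416) + 1266028) = 2428750/(100672 + 1266028) = 2428750/1366700 = 2428750*(1/1366700) = 48575/27334 ≈ 1.7771)
v = 48575/27334 ≈ 1.7771
(-782 + (-408 - 492)*(-471)) + v = (-782 + (-408 - 492)*(-471)) + 48575/27334 = (-782 - 900*(-471)) + 48575/27334 = (-782 + 423900) + 48575/27334 = 423118 + 48575/27334 = 11565555987/27334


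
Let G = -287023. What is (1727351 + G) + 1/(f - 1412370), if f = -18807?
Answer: 2061364306055/1431177 ≈ 1.4403e+6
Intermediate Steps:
(1727351 + G) + 1/(f - 1412370) = (1727351 - 287023) + 1/(-18807 - 1412370) = 1440328 + 1/(-1431177) = 1440328 - 1/1431177 = 2061364306055/1431177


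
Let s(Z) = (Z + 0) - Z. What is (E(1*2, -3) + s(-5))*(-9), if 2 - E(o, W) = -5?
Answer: -63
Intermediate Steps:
E(o, W) = 7 (E(o, W) = 2 - 1*(-5) = 2 + 5 = 7)
s(Z) = 0 (s(Z) = Z - Z = 0)
(E(1*2, -3) + s(-5))*(-9) = (7 + 0)*(-9) = 7*(-9) = -63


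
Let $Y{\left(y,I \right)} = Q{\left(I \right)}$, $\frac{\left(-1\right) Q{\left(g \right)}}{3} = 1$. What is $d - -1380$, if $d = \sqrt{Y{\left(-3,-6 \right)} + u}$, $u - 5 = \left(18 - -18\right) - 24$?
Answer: $1380 + \sqrt{14} \approx 1383.7$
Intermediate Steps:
$Q{\left(g \right)} = -3$ ($Q{\left(g \right)} = \left(-3\right) 1 = -3$)
$u = 17$ ($u = 5 + \left(\left(18 - -18\right) - 24\right) = 5 + \left(\left(18 + 18\right) - 24\right) = 5 + \left(36 - 24\right) = 5 + 12 = 17$)
$Y{\left(y,I \right)} = -3$
$d = \sqrt{14}$ ($d = \sqrt{-3 + 17} = \sqrt{14} \approx 3.7417$)
$d - -1380 = \sqrt{14} - -1380 = \sqrt{14} + 1380 = 1380 + \sqrt{14}$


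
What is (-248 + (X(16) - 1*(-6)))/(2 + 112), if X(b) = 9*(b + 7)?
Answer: -35/114 ≈ -0.30702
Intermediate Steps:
X(b) = 63 + 9*b (X(b) = 9*(7 + b) = 63 + 9*b)
(-248 + (X(16) - 1*(-6)))/(2 + 112) = (-248 + ((63 + 9*16) - 1*(-6)))/(2 + 112) = (-248 + ((63 + 144) + 6))/114 = (-248 + (207 + 6))*(1/114) = (-248 + 213)*(1/114) = -35*1/114 = -35/114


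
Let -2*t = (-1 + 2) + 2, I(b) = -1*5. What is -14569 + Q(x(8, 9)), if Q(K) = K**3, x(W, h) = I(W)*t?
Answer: -113177/8 ≈ -14147.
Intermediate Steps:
I(b) = -5
t = -3/2 (t = -((-1 + 2) + 2)/2 = -(1 + 2)/2 = -1/2*3 = -3/2 ≈ -1.5000)
x(W, h) = 15/2 (x(W, h) = -5*(-3/2) = 15/2)
-14569 + Q(x(8, 9)) = -14569 + (15/2)**3 = -14569 + 3375/8 = -113177/8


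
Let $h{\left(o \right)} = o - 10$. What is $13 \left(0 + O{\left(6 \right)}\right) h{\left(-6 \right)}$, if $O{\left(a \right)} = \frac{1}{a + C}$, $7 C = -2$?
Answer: $- \frac{182}{5} \approx -36.4$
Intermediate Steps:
$C = - \frac{2}{7}$ ($C = \frac{1}{7} \left(-2\right) = - \frac{2}{7} \approx -0.28571$)
$O{\left(a \right)} = \frac{1}{- \frac{2}{7} + a}$ ($O{\left(a \right)} = \frac{1}{a - \frac{2}{7}} = \frac{1}{- \frac{2}{7} + a}$)
$h{\left(o \right)} = -10 + o$
$13 \left(0 + O{\left(6 \right)}\right) h{\left(-6 \right)} = 13 \left(0 + \frac{7}{-2 + 7 \cdot 6}\right) \left(-10 - 6\right) = 13 \left(0 + \frac{7}{-2 + 42}\right) \left(-16\right) = 13 \left(0 + \frac{7}{40}\right) \left(-16\right) = 13 \cdot \frac{7}{40} \left(-16\right) = \frac{91}{40} \left(-16\right) = - \frac{182}{5}$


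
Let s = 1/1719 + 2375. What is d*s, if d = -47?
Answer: -191883422/1719 ≈ -1.1163e+5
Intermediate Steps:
s = 4082626/1719 (s = 1/1719 + 2375 = 4082626/1719 ≈ 2375.0)
d*s = -47*4082626/1719 = -191883422/1719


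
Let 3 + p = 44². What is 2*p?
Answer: 3866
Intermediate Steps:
p = 1933 (p = -3 + 44² = -3 + 1936 = 1933)
2*p = 2*1933 = 3866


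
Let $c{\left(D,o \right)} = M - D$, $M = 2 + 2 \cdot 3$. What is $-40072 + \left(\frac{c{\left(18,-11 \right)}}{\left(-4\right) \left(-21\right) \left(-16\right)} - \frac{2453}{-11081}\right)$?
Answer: $- \frac{42627388469}{1063776} \approx -40072.0$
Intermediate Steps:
$M = 8$ ($M = 2 + 6 = 8$)
$c{\left(D,o \right)} = 8 - D$
$-40072 + \left(\frac{c{\left(18,-11 \right)}}{\left(-4\right) \left(-21\right) \left(-16\right)} - \frac{2453}{-11081}\right) = -40072 + \left(\frac{8 - 18}{\left(-4\right) \left(-21\right) \left(-16\right)} - \frac{2453}{-11081}\right) = -40072 + \left(\frac{8 - 18}{84 \left(-16\right)} - - \frac{2453}{11081}\right) = -40072 + \left(- \frac{10}{-1344} + \frac{2453}{11081}\right) = -40072 + \left(\left(-10\right) \left(- \frac{1}{1344}\right) + \frac{2453}{11081}\right) = -40072 + \left(\frac{5}{672} + \frac{2453}{11081}\right) = -40072 + \frac{243403}{1063776} = - \frac{42627388469}{1063776}$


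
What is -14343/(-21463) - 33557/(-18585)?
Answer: 986798546/398889855 ≈ 2.4739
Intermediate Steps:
-14343/(-21463) - 33557/(-18585) = -14343*(-1/21463) - 33557*(-1/18585) = 14343/21463 + 33557/18585 = 986798546/398889855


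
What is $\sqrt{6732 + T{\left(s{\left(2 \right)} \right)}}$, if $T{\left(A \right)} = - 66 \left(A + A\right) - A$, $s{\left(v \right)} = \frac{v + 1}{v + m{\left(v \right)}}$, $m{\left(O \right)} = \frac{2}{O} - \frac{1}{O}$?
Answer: $\frac{\sqrt{164310}}{5} \approx 81.07$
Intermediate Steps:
$m{\left(O \right)} = \frac{1}{O}$
$s{\left(v \right)} = \frac{1 + v}{v + \frac{1}{v}}$ ($s{\left(v \right)} = \frac{v + 1}{v + \frac{1}{v}} = \frac{1 + v}{v + \frac{1}{v}}$)
$T{\left(A \right)} = - 133 A$ ($T{\left(A \right)} = - 66 \cdot 2 A - A = - 132 A - A = - 133 A$)
$\sqrt{6732 + T{\left(s{\left(2 \right)} \right)}} = \sqrt{6732 - 133 \frac{2 \left(1 + 2\right)}{1 + 2^{2}}} = \sqrt{6732 - 133 \cdot 2 \frac{1}{1 + 4} \cdot 3} = \sqrt{6732 - 133 \cdot 2 \cdot \frac{1}{5} \cdot 3} = \sqrt{6732 - \frac{798}{5}} = \sqrt{\frac{32862}{5}} = \frac{\sqrt{164310}}{5}$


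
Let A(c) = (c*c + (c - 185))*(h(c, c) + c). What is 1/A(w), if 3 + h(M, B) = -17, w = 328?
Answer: 1/33179916 ≈ 3.0139e-8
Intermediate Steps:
h(M, B) = -20 (h(M, B) = -3 - 17 = -20)
A(c) = (-20 + c)*(-185 + c + c²) (A(c) = (c*c + (c - 185))*(-20 + c) = (c² + (-185 + c))*(-20 + c) = (-185 + c + c²)*(-20 + c) = (-20 + c)*(-185 + c + c²))
1/A(w) = 1/(3700 + 328³ - 205*328 - 19*328²) = 1/(3700 + 35287552 - 67240 - 19*107584) = 1/(3700 + 35287552 - 67240 - 2044096) = 1/33179916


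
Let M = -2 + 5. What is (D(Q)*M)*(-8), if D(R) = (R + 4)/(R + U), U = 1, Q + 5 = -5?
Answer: -16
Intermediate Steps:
Q = -10 (Q = -5 - 5 = -10)
M = 3
D(R) = (4 + R)/(1 + R) (D(R) = (R + 4)/(R + 1) = (4 + R)/(1 + R))
(D(Q)*M)*(-8) = (((4 - 10)/(1 - 10))*3)*(-8) = ((-6/(-9))*3)*(-8) = (-⅑*(-6)*3)*(-8) = ((⅔)*3)*(-8) = 2*(-8) = -16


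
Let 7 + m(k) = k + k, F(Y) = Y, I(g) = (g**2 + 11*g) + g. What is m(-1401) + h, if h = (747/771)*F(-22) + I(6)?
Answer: -699635/257 ≈ -2722.3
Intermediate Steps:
I(g) = g**2 + 12*g
m(k) = -7 + 2*k (m(k) = -7 + (k + k) = -7 + 2*k)
h = 22278/257 (h = (747/771)*(-22) + 6*(12 + 6) = (747*(1/771))*(-22) + 6*18 = (249/257)*(-22) + 108 = -5478/257 + 108 = 22278/257 ≈ 86.685)
m(-1401) + h = (-7 + 2*(-1401)) + 22278/257 = (-7 - 2802) + 22278/257 = -2809 + 22278/257 = -699635/257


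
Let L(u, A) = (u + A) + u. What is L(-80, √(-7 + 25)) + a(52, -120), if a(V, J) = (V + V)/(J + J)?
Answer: -4813/30 + 3*√2 ≈ -156.19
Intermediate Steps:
a(V, J) = V/J (a(V, J) = (2*V)/((2*J)) = (2*V)*(1/(2*J)) = V/J)
L(u, A) = A + 2*u (L(u, A) = (A + u) + u = A + 2*u)
L(-80, √(-7 + 25)) + a(52, -120) = (√(-7 + 25) + 2*(-80)) + 52/(-120) = (√18 - 160) + 52*(-1/120) = (3*√2 - 160) - 13/30 = (-160 + 3*√2) - 13/30 = -4813/30 + 3*√2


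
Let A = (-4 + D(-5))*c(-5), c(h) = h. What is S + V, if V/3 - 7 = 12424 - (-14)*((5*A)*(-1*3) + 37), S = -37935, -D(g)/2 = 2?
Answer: -24288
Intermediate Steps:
D(g) = -4 (D(g) = -2*2 = -4)
A = 40 (A = (-4 - 4)*(-5) = -8*(-5) = 40)
V = 13647 (V = 21 + 3*(12424 - (-14)*((5*40)*(-1*3) + 37)) = 21 + 3*(12424 - (-14)*(200*(-3) + 37)) = 21 + 3*(12424 - (-14)*(-600 + 37)) = 21 + 3*(12424 - (-14)*(-563)) = 21 + 3*(12424 - 1*7882) = 21 + 3*(12424 - 7882) = 21 + 3*4542 = 21 + 13626 = 13647)
S + V = -37935 + 13647 = -24288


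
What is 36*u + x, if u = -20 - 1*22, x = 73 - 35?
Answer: -1474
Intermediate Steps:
x = 38
u = -42 (u = -20 - 22 = -42)
36*u + x = 36*(-42) + 38 = -1512 + 38 = -1474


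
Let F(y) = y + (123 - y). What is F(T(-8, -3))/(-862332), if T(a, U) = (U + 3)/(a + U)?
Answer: -41/287444 ≈ -0.00014264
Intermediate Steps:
T(a, U) = (3 + U)/(U + a)
F(y) = 123
F(T(-8, -3))/(-862332) = 123/(-862332) = 123*(-1/862332) = -41/287444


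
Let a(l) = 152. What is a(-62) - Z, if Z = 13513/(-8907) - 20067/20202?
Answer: 9267495641/59979738 ≈ 154.51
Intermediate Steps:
Z = -150575465/59979738 (Z = 13513*(-1/8907) - 20067*1/20202 = -13513/8907 - 6689/6734 = -150575465/59979738 ≈ -2.5104)
a(-62) - Z = 152 - 1*(-150575465/59979738) = 152 + 150575465/59979738 = 9267495641/59979738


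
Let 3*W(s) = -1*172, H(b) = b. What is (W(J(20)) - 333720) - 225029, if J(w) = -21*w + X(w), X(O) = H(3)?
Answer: -1676419/3 ≈ -5.5881e+5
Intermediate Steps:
X(O) = 3
J(w) = 3 - 21*w (J(w) = -21*w + 3 = 3 - 21*w)
W(s) = -172/3 (W(s) = (-1*172)/3 = (⅓)*(-172) = -172/3)
(W(J(20)) - 333720) - 225029 = (-172/3 - 333720) - 225029 = -1001332/3 - 225029 = -1676419/3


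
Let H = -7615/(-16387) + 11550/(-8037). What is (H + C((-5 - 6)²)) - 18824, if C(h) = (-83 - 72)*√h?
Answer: -901281658282/43900773 ≈ -20530.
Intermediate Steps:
C(h) = -155*√h
H = -42689365/43900773 (H = -7615*(-1/16387) + 11550*(-1/8037) = 7615/16387 - 3850/2679 = -42689365/43900773 ≈ -0.97241)
(H + C((-5 - 6)²)) - 18824 = (-42689365/43900773 - 155*√((-5 - 6)²)) - 18824 = (-42689365/43900773 - 155*√((-11)²)) - 18824 = (-42689365/43900773 - 155*√121) - 18824 = (-42689365/43900773 - 155*11) - 18824 = (-42689365/43900773 - 1705) - 18824 = -74893507330/43900773 - 18824 = -901281658282/43900773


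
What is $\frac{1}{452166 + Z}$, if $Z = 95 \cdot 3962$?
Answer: $\frac{1}{828556} \approx 1.2069 \cdot 10^{-6}$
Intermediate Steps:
$Z = 376390$
$\frac{1}{452166 + Z} = \frac{1}{452166 + 376390} = \frac{1}{828556}$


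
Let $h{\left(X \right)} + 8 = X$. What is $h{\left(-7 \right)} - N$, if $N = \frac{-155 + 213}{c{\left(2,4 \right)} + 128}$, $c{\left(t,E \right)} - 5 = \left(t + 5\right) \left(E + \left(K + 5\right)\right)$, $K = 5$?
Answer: $- \frac{3523}{231} \approx -15.251$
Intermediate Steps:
$h{\left(X \right)} = -8 + X$
$c{\left(t,E \right)} = 5 + \left(5 + t\right) \left(10 + E\right)$ ($c{\left(t,E \right)} = 5 + \left(t + 5\right) \left(E + \left(5 + 5\right)\right) = 5 + \left(5 + t\right) \left(E + 10\right) = 5 + \left(5 + t\right) \left(10 + E\right)$)
$N = \frac{58}{231}$ ($N = \frac{-155 + 213}{\left(55 + 5 \cdot 4 + 10 \cdot 2 + 4 \cdot 2\right) + 128} = \frac{58}{\left(55 + 20 + 20 + 8\right) + 128} = \frac{58}{103 + 128} = \frac{58}{231} \approx 0.25108$)
$h{\left(-7 \right)} - N = \left(-8 - 7\right) - \frac{58}{231} = -15 - \frac{58}{231} = - \frac{3523}{231}$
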